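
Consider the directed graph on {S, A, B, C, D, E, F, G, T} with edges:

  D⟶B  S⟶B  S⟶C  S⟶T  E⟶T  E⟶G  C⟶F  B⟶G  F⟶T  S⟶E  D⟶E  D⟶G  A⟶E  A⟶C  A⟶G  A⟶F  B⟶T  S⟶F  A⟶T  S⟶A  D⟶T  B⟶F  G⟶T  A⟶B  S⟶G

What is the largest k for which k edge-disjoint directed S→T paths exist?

Assign every edge capacity 1; by Menger, the answer equals the max flow.
Path S→T (+1); total 1.
Path S→A→T (+1); total 2.
Path S→B→T (+1); total 3.
Path S→E→T (+1); total 4.
Path S→F→T (+1); total 5.
Path S→G→T (+1); total 6.
No residual S→T path; max flow = 6.
Certifying cut of size 6: {F→T, S→A, S→B, S→E, S→G, S→T}.

6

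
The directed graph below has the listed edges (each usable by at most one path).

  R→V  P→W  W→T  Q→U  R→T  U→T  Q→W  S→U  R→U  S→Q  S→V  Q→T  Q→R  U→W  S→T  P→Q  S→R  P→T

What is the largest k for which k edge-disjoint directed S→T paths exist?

Assign every edge capacity 1; by Menger, the answer equals the max flow.
Path S→T (+1); total 1.
Path S→Q→T (+1); total 2.
Path S→R→T (+1); total 3.
Path S→U→T (+1); total 4.
No residual S→T path; max flow = 4.
Certifying cut of size 4: {S→Q, S→R, S→T, S→U}.

4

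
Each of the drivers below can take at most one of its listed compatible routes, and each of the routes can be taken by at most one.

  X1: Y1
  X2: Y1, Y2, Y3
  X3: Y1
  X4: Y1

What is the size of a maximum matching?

Unit-capacity flow: source→left, listed edges, right→sink; max matching = max flow.
Augmenting path X1→Y1 (+1); matched 1.
Augmenting path X2→Y2 (+1); matched 2.
No augmenting path remains; maximum matching = 2.
König certificate: {X2, Y1} is a vertex cover of size 2 (every listed pair touches it), so no matching can be larger.

2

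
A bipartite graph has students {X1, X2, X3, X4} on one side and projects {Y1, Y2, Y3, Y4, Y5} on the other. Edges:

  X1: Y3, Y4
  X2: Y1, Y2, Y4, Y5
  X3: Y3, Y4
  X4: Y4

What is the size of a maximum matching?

Unit-capacity flow: source→left, listed edges, right→sink; max matching = max flow.
Augmenting path X1→Y3 (+1); matched 1.
Augmenting path X2→Y1 (+1); matched 2.
Augmenting path X3→Y4 (+1); matched 3.
No augmenting path remains; maximum matching = 3.
König certificate: {X2, Y3, Y4} is a vertex cover of size 3 (every listed pair touches it), so no matching can be larger.

3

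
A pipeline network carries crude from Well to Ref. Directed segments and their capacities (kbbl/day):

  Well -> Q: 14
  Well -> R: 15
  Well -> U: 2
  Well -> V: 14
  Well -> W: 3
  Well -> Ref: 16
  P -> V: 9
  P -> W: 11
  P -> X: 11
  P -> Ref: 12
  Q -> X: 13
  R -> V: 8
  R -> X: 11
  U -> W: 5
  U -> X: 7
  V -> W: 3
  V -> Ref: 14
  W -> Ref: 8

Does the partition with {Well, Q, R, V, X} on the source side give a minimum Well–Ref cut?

Yes — it is a minimum cut (capacity 38).

Given cut capacity: 2 + 3 + 16 + 3 + 14 = 38.
Augment Well→Ref: bottleneck 16, flow now 16.
Augment Well→V→Ref: bottleneck 14, flow now 30.
Augment Well→W→Ref: bottleneck 3, flow now 33.
Augment Well→U→W→Ref: bottleneck 2, flow now 35.
Augment Well→R→V→W→Ref: bottleneck 3, flow now 38.
No augmenting path remains; maximum flow = 38.
Cut capacity 38 equals the max flow, so it is a minimum cut.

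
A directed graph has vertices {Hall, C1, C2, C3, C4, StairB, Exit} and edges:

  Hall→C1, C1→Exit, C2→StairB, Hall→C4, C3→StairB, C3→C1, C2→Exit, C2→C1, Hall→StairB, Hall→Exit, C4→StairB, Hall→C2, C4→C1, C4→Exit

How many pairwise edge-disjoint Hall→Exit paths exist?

Assign every edge capacity 1; by Menger, the answer equals the max flow.
Path Hall→Exit (+1); total 1.
Path Hall→C1→Exit (+1); total 2.
Path Hall→C2→Exit (+1); total 3.
Path Hall→C4→Exit (+1); total 4.
No residual Hall→Exit path; max flow = 4.
Certifying cut of size 4: {Hall→C1, Hall→C2, Hall→C4, Hall→Exit}.

4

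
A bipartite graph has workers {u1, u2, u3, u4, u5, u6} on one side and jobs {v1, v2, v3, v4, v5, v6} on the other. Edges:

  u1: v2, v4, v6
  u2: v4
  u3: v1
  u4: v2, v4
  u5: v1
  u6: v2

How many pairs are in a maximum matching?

4

Unit-capacity flow: source→left, listed edges, right→sink; max matching = max flow.
Augmenting path u1→v2 (+1); matched 1.
Augmenting path u2→v4 (+1); matched 2.
Augmenting path u3→v1 (+1); matched 3.
Augmenting path u4→v2→u1→v6 (+1); matched 4.
No augmenting path remains; maximum matching = 4.
König certificate: {u1, v1, v2, v4} is a vertex cover of size 4 (every listed pair touches it), so no matching can be larger.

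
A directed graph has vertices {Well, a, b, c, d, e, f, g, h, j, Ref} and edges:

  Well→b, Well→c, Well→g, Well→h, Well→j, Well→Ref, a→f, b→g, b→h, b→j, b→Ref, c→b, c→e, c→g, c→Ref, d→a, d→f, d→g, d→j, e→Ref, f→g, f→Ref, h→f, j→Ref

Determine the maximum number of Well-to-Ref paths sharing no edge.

Assign every edge capacity 1; by Menger, the answer equals the max flow.
Path Well→Ref (+1); total 1.
Path Well→b→Ref (+1); total 2.
Path Well→c→Ref (+1); total 3.
Path Well→j→Ref (+1); total 4.
Path Well→h→f→Ref (+1); total 5.
No residual Well→Ref path; max flow = 5.
Certifying cut of size 5: {Well→Ref, Well→b, Well→c, Well→h, Well→j}.

5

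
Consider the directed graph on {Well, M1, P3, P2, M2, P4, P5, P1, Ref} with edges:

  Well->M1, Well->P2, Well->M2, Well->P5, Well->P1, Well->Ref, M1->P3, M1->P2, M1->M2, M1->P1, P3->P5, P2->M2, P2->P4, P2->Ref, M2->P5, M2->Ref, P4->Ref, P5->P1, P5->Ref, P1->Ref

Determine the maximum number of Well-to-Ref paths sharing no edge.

Assign every edge capacity 1; by Menger, the answer equals the max flow.
Path Well→Ref (+1); total 1.
Path Well→P2→Ref (+1); total 2.
Path Well→M2→Ref (+1); total 3.
Path Well→P5→Ref (+1); total 4.
Path Well→P1→Ref (+1); total 5.
Path Well→M1→P2→P4→Ref (+1); total 6.
No residual Well→Ref path; max flow = 6.
Certifying cut of size 6: {Well→M1, Well→M2, Well→P1, Well→P2, Well→P5, Well→Ref}.

6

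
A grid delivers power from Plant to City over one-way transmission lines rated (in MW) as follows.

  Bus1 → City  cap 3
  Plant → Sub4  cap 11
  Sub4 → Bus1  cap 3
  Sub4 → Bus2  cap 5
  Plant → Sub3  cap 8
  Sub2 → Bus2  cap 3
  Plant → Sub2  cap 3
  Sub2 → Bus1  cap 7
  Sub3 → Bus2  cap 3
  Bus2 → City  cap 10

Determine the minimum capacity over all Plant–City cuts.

Augment Plant→Sub2→Bus1→City: bottleneck 3, flow now 3.
Augment Plant→Sub4→Bus2→City: bottleneck 5, flow now 8.
Augment Plant→Sub3→Bus2→City: bottleneck 3, flow now 11.
Augment Plant→Sub4→Bus1→Sub2→Bus2→City: bottleneck 2, flow now 13. (uses reverse residual edge)
No augmenting path remains; maximum flow = 13.
By max-flow min-cut, the minimum cut capacity equals the max flow.
In the residual graph, reachable from Plant: {Plant, Sub2, Sub4, Sub3, Bus1, Bus2}.
Min-cut edges: Bus1→City (3), Bus2→City (10); capacity 3 + 10 = 13.

13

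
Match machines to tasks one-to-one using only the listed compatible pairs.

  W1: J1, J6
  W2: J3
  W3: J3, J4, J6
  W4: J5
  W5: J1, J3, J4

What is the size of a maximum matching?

Unit-capacity flow: source→left, listed edges, right→sink; max matching = max flow.
Augmenting path W1→J1 (+1); matched 1.
Augmenting path W2→J3 (+1); matched 2.
Augmenting path W3→J4 (+1); matched 3.
Augmenting path W4→J5 (+1); matched 4.
Augmenting path W5→J1→W1→J6 (+1); matched 5.
No augmenting path remains; maximum matching = 5.
König certificate: {W1, W2, W3, W4, W5} is a vertex cover of size 5 (every listed pair touches it), so no matching can be larger.

5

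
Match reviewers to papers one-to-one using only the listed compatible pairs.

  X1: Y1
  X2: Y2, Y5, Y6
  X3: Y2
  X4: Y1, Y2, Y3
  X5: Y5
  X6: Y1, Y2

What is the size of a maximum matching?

Unit-capacity flow: source→left, listed edges, right→sink; max matching = max flow.
Augmenting path X1→Y1 (+1); matched 1.
Augmenting path X2→Y2 (+1); matched 2.
Augmenting path X4→Y3 (+1); matched 3.
Augmenting path X5→Y5 (+1); matched 4.
Augmenting path X3→Y2→X2→Y6 (+1); matched 5.
No augmenting path remains; maximum matching = 5.
König certificate: {X2, X4, X5, Y1, Y2} is a vertex cover of size 5 (every listed pair touches it), so no matching can be larger.

5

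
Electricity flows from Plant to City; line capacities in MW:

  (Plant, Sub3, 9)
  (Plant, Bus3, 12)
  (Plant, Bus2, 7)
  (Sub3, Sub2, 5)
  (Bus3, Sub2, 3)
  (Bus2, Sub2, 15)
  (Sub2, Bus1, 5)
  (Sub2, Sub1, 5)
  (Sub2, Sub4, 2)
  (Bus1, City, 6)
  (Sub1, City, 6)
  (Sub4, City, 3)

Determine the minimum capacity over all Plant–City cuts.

Augment Plant→Sub3→Sub2→Bus1→City: bottleneck 5, flow now 5.
Augment Plant→Bus3→Sub2→Sub1→City: bottleneck 3, flow now 8.
Augment Plant→Bus2→Sub2→Sub1→City: bottleneck 2, flow now 10.
Augment Plant→Bus2→Sub2→Sub4→City: bottleneck 2, flow now 12.
No augmenting path remains; maximum flow = 12.
By max-flow min-cut, the minimum cut capacity equals the max flow.
In the residual graph, reachable from Plant: {Plant, Sub3, Bus3, Bus2, Sub2}.
Min-cut edges: Sub2→Bus1 (5), Sub2→Sub1 (5), Sub2→Sub4 (2); capacity 5 + 5 + 2 = 12.

12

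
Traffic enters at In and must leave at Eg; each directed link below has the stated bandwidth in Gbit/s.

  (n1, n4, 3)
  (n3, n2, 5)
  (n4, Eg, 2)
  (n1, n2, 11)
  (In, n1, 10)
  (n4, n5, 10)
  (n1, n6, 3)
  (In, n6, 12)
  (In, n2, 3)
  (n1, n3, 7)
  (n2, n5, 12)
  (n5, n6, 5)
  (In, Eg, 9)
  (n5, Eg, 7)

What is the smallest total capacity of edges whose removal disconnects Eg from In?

Augment In→Eg: bottleneck 9, flow now 9.
Augment In→n1→n4→Eg: bottleneck 2, flow now 11.
Augment In→n2→n5→Eg: bottleneck 3, flow now 14.
Augment In→n1→n2→n5→Eg: bottleneck 4, flow now 18.
No augmenting path remains; maximum flow = 18.
By max-flow min-cut, the minimum cut capacity equals the max flow.
In the residual graph, reachable from In: {In, n1, n2, n3, n4, n5, n6}.
Min-cut edges: In→Eg (9), n4→Eg (2), n5→Eg (7); capacity 9 + 2 + 7 = 18.

18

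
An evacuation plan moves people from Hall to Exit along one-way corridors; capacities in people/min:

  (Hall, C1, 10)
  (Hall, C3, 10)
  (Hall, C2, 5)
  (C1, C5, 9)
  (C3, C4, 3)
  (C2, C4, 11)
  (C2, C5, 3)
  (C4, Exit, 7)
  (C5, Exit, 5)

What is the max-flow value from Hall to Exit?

Augment Hall→C1→C5→Exit: bottleneck 5, flow now 5.
Augment Hall→C3→C4→Exit: bottleneck 3, flow now 8.
Augment Hall→C2→C4→Exit: bottleneck 4, flow now 12.
No augmenting path remains; maximum flow = 12.
In the residual graph, reachable from Hall: {Hall, C1, C3, C2, C4, C5}.
Min-cut edges: C4→Exit (7), C5→Exit (5); capacity 7 + 5 = 12.
This cut is saturated, so no flow can exceed 12.

12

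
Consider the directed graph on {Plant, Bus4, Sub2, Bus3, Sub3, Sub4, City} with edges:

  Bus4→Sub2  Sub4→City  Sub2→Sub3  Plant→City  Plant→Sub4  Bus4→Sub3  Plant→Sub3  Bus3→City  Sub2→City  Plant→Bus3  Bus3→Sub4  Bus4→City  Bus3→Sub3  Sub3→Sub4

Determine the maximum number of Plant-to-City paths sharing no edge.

Assign every edge capacity 1; by Menger, the answer equals the max flow.
Path Plant→City (+1); total 1.
Path Plant→Bus3→City (+1); total 2.
Path Plant→Sub4→City (+1); total 3.
No residual Plant→City path; max flow = 3.
Certifying cut of size 3: {Plant→Bus3, Plant→City, Sub4→City}.

3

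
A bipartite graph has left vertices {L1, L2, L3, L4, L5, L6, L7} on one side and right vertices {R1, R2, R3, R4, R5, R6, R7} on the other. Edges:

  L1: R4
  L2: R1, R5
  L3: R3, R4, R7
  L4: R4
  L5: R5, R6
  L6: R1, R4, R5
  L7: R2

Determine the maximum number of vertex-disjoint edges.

6

Unit-capacity flow: source→left, listed edges, right→sink; max matching = max flow.
Augmenting path L1→R4 (+1); matched 1.
Augmenting path L2→R1 (+1); matched 2.
Augmenting path L3→R3 (+1); matched 3.
Augmenting path L5→R5 (+1); matched 4.
Augmenting path L7→R2 (+1); matched 5.
Augmenting path L6→R5→L5→R6 (+1); matched 6.
No augmenting path remains; maximum matching = 6.
König certificate: {L2, L3, L5, L6, L7, R4} is a vertex cover of size 6 (every listed pair touches it), so no matching can be larger.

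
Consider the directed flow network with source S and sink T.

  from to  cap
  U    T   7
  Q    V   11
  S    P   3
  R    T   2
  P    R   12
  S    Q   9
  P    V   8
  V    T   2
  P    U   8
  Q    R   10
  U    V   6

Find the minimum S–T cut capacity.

Augment S→P→R→T: bottleneck 2, flow now 2.
Augment S→P→U→T: bottleneck 1, flow now 3.
Augment S→Q→V→T: bottleneck 2, flow now 5.
Augment S→Q→R→P→U→T: bottleneck 2, flow now 7. (uses reverse residual edge)
No augmenting path remains; maximum flow = 7.
By max-flow min-cut, the minimum cut capacity equals the max flow.
In the residual graph, reachable from S: {S, Q, R, V}.
Min-cut edges: S→P (3), R→T (2), V→T (2); capacity 3 + 2 + 2 = 7.

7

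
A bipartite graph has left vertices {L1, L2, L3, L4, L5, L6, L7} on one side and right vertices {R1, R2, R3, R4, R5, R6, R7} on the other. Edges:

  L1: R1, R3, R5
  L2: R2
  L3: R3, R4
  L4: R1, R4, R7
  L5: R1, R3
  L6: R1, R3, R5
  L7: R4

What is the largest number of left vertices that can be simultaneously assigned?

Unit-capacity flow: source→left, listed edges, right→sink; max matching = max flow.
Augmenting path L1→R1 (+1); matched 1.
Augmenting path L2→R2 (+1); matched 2.
Augmenting path L3→R3 (+1); matched 3.
Augmenting path L4→R4 (+1); matched 4.
Augmenting path L6→R5 (+1); matched 5.
Augmenting path L7→R4→L4→R7 (+1); matched 6.
No augmenting path remains; maximum matching = 6.
König certificate: {L2, L4, R1, R3, R4, R5} is a vertex cover of size 6 (every listed pair touches it), so no matching can be larger.

6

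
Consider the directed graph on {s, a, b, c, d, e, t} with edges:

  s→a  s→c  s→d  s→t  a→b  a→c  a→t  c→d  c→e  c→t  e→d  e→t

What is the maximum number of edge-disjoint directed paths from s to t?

3

Assign every edge capacity 1; by Menger, the answer equals the max flow.
Path s→t (+1); total 1.
Path s→a→t (+1); total 2.
Path s→c→t (+1); total 3.
No residual s→t path; max flow = 3.
Certifying cut of size 3: {s→a, s→c, s→t}.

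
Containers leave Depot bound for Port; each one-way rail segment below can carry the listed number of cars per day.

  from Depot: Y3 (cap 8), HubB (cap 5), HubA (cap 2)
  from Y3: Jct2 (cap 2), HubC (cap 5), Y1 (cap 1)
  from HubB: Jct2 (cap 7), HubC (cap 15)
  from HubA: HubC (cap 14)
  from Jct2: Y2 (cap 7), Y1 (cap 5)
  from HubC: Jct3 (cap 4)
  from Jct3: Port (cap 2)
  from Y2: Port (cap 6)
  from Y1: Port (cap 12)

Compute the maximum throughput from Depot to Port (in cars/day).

10

Augment Depot→Y3→Y1→Port: bottleneck 1, flow now 1.
Augment Depot→Y3→Jct2→Y2→Port: bottleneck 2, flow now 3.
Augment Depot→Y3→HubC→Jct3→Port: bottleneck 2, flow now 5.
Augment Depot→HubB→Jct2→Y2→Port: bottleneck 4, flow now 9.
Augment Depot→HubB→Jct2→Y1→Port: bottleneck 1, flow now 10.
No augmenting path remains; maximum flow = 10.
In the residual graph, reachable from Depot: {Depot, Y3, HubA, HubC, Jct3}.
Min-cut edges: Depot→HubB (5), Y3→Jct2 (2), Y3→Y1 (1), Jct3→Port (2); capacity 5 + 2 + 1 + 2 = 10.
This cut is saturated, so no flow can exceed 10.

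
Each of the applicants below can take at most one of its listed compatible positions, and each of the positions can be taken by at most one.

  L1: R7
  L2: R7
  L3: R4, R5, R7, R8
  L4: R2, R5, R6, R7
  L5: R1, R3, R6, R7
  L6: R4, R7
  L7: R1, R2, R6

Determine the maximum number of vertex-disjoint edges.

Unit-capacity flow: source→left, listed edges, right→sink; max matching = max flow.
Augmenting path L1→R7 (+1); matched 1.
Augmenting path L3→R4 (+1); matched 2.
Augmenting path L4→R2 (+1); matched 3.
Augmenting path L5→R1 (+1); matched 4.
Augmenting path L7→R6 (+1); matched 5.
Augmenting path L6→R4→L3→R5 (+1); matched 6.
No augmenting path remains; maximum matching = 6.
König certificate: {L3, L4, L5, L6, L7, R7} is a vertex cover of size 6 (every listed pair touches it), so no matching can be larger.

6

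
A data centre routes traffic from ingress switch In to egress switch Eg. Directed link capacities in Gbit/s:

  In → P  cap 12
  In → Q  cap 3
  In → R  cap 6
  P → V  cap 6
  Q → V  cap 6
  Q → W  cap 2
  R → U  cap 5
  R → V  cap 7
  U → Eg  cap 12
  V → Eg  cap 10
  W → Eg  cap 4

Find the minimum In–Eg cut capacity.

Augment In→P→V→Eg: bottleneck 6, flow now 6.
Augment In→Q→V→Eg: bottleneck 3, flow now 9.
Augment In→R→U→Eg: bottleneck 5, flow now 14.
Augment In→R→V→Eg: bottleneck 1, flow now 15.
No augmenting path remains; maximum flow = 15.
By max-flow min-cut, the minimum cut capacity equals the max flow.
In the residual graph, reachable from In: {In, P}.
Min-cut edges: In→Q (3), In→R (6), P→V (6); capacity 3 + 6 + 6 = 15.

15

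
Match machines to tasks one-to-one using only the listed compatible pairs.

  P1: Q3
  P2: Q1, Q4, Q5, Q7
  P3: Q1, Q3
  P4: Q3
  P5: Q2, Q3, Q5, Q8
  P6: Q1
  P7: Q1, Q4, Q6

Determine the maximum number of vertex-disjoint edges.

5

Unit-capacity flow: source→left, listed edges, right→sink; max matching = max flow.
Augmenting path P1→Q3 (+1); matched 1.
Augmenting path P2→Q1 (+1); matched 2.
Augmenting path P5→Q2 (+1); matched 3.
Augmenting path P7→Q4 (+1); matched 4.
Augmenting path P3→Q1→P2→Q5 (+1); matched 5.
No augmenting path remains; maximum matching = 5.
König certificate: {P2, P5, P7, Q1, Q3} is a vertex cover of size 5 (every listed pair touches it), so no matching can be larger.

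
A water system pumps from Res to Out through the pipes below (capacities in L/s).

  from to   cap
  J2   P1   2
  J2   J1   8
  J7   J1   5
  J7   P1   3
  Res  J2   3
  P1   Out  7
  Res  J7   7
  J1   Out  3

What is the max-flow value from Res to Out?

8

Augment Res→J2→P1→Out: bottleneck 2, flow now 2.
Augment Res→J2→J1→Out: bottleneck 1, flow now 3.
Augment Res→J7→P1→Out: bottleneck 3, flow now 6.
Augment Res→J7→J1→Out: bottleneck 2, flow now 8.
No augmenting path remains; maximum flow = 8.
In the residual graph, reachable from Res: {Res, J2, J7, J1}.
Min-cut edges: J2→P1 (2), J7→P1 (3), J1→Out (3); capacity 2 + 3 + 3 = 8.
This cut is saturated, so no flow can exceed 8.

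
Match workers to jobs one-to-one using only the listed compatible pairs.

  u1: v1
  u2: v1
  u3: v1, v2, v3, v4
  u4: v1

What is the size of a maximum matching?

2

Unit-capacity flow: source→left, listed edges, right→sink; max matching = max flow.
Augmenting path u1→v1 (+1); matched 1.
Augmenting path u3→v2 (+1); matched 2.
No augmenting path remains; maximum matching = 2.
König certificate: {u3, v1} is a vertex cover of size 2 (every listed pair touches it), so no matching can be larger.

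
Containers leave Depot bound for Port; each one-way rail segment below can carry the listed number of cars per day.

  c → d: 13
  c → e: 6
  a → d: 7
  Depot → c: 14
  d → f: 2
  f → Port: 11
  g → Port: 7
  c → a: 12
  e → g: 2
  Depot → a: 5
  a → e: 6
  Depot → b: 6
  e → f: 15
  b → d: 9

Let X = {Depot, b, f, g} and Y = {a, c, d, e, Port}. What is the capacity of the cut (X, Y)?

Edges leaving {Depot, b, f, g}: Depot→a (5), Depot→c (14), b→d (9), f→Port (11), g→Port (7).
Cut capacity = 5 + 14 + 9 + 11 + 7 = 46.

46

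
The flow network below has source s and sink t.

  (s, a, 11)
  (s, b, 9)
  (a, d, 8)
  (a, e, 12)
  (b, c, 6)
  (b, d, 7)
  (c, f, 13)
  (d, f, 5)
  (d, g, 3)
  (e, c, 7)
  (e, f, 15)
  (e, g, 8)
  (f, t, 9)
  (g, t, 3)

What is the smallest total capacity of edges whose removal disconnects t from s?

Augment s→a→d→f→t: bottleneck 5, flow now 5.
Augment s→a→d→g→t: bottleneck 3, flow now 8.
Augment s→a→e→f→t: bottleneck 3, flow now 11.
Augment s→b→c→f→t: bottleneck 1, flow now 12.
No augmenting path remains; maximum flow = 12.
By max-flow min-cut, the minimum cut capacity equals the max flow.
In the residual graph, reachable from s: {s, a, b, c, d, e, f, g}.
Min-cut edges: f→t (9), g→t (3); capacity 9 + 3 = 12.

12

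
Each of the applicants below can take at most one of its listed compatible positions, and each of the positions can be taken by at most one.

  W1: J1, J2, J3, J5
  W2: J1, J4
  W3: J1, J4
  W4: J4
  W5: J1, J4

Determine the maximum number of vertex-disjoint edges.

Unit-capacity flow: source→left, listed edges, right→sink; max matching = max flow.
Augmenting path W1→J1 (+1); matched 1.
Augmenting path W2→J4 (+1); matched 2.
Augmenting path W3→J1→W1→J2 (+1); matched 3.
No augmenting path remains; maximum matching = 3.
König certificate: {W1, J1, J4} is a vertex cover of size 3 (every listed pair touches it), so no matching can be larger.

3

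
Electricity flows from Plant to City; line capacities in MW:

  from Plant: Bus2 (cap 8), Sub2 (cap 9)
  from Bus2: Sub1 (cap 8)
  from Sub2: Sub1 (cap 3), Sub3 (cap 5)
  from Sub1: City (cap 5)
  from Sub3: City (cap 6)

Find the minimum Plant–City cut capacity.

10

Augment Plant→Bus2→Sub1→City: bottleneck 5, flow now 5.
Augment Plant→Sub2→Sub3→City: bottleneck 5, flow now 10.
No augmenting path remains; maximum flow = 10.
By max-flow min-cut, the minimum cut capacity equals the max flow.
In the residual graph, reachable from Plant: {Plant, Bus2, Sub2, Sub1}.
Min-cut edges: Sub2→Sub3 (5), Sub1→City (5); capacity 5 + 5 = 10.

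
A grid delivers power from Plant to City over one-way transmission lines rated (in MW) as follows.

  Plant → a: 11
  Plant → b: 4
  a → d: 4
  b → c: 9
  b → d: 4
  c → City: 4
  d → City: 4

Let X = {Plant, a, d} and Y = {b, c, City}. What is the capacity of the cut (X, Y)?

Edges leaving {Plant, a, d}: Plant→b (4), d→City (4).
Cut capacity = 4 + 4 = 8.

8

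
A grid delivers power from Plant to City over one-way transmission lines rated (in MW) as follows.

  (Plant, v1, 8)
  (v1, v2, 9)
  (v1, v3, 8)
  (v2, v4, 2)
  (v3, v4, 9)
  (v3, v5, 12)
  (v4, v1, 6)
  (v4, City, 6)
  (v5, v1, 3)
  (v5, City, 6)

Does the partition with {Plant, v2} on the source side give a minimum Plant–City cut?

Given cut capacity: 8 + 2 = 10.
Augment Plant→v1→v2→v4→City: bottleneck 2, flow now 2.
Augment Plant→v1→v3→v4→City: bottleneck 4, flow now 6.
Augment Plant→v1→v3→v5→City: bottleneck 2, flow now 8.
No augmenting path remains; maximum flow = 8.
In the residual graph, reachable from Plant: {Plant}.
Min-cut edges: Plant→v1 (8); capacity 8 = 8.
Cut capacity 10 exceeds the max flow 8, so it is not minimum.

No — its capacity is 10, but the minimum cut has capacity 8.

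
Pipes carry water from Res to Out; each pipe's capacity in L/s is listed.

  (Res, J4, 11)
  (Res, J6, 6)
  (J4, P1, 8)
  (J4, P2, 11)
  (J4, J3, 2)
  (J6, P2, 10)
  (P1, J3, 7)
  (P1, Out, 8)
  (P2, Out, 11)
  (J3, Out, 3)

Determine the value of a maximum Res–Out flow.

17

Augment Res→J4→P1→Out: bottleneck 8, flow now 8.
Augment Res→J4→P2→Out: bottleneck 3, flow now 11.
Augment Res→J6→P2→Out: bottleneck 6, flow now 17.
No augmenting path remains; maximum flow = 17.
In the residual graph, reachable from Res: {Res}.
Min-cut edges: Res→J4 (11), Res→J6 (6); capacity 11 + 6 = 17.
This cut is saturated, so no flow can exceed 17.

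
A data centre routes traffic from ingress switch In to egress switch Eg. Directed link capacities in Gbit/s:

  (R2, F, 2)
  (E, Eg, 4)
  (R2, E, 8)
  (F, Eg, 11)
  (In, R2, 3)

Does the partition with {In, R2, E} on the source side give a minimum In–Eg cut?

Given cut capacity: 2 + 4 = 6.
Augment In→R2→F→Eg: bottleneck 2, flow now 2.
Augment In→R2→E→Eg: bottleneck 1, flow now 3.
No augmenting path remains; maximum flow = 3.
In the residual graph, reachable from In: {In}.
Min-cut edges: In→R2 (3); capacity 3 = 3.
Cut capacity 6 exceeds the max flow 3, so it is not minimum.

No — its capacity is 6, but the minimum cut has capacity 3.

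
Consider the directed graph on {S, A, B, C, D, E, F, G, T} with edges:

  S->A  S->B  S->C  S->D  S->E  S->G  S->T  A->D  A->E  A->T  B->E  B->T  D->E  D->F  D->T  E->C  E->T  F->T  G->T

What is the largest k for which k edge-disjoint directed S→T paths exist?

6

Assign every edge capacity 1; by Menger, the answer equals the max flow.
Path S→T (+1); total 1.
Path S→A→T (+1); total 2.
Path S→B→T (+1); total 3.
Path S→D→T (+1); total 4.
Path S→E→T (+1); total 5.
Path S→G→T (+1); total 6.
No residual S→T path; max flow = 6.
Certifying cut of size 6: {S→A, S→B, S→D, S→E, S→G, S→T}.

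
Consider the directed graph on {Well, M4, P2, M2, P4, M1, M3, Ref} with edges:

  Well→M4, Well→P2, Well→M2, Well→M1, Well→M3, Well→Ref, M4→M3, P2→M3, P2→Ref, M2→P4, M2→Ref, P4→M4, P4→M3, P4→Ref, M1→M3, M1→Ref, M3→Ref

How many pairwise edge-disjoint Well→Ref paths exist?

5

Assign every edge capacity 1; by Menger, the answer equals the max flow.
Path Well→Ref (+1); total 1.
Path Well→P2→Ref (+1); total 2.
Path Well→M2→Ref (+1); total 3.
Path Well→M1→Ref (+1); total 4.
Path Well→M3→Ref (+1); total 5.
No residual Well→Ref path; max flow = 5.
Certifying cut of size 5: {M3→Ref, Well→M1, Well→M2, Well→P2, Well→Ref}.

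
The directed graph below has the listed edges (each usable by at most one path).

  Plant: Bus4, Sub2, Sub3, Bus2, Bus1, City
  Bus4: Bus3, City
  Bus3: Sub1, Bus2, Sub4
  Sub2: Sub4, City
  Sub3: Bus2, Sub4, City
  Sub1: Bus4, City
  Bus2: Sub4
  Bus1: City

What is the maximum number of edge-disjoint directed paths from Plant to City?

Assign every edge capacity 1; by Menger, the answer equals the max flow.
Path Plant→City (+1); total 1.
Path Plant→Bus4→City (+1); total 2.
Path Plant→Sub2→City (+1); total 3.
Path Plant→Sub3→City (+1); total 4.
Path Plant→Bus1→City (+1); total 5.
No residual Plant→City path; max flow = 5.
Certifying cut of size 5: {Plant→Bus1, Plant→Bus4, Plant→City, Plant→Sub2, Plant→Sub3}.

5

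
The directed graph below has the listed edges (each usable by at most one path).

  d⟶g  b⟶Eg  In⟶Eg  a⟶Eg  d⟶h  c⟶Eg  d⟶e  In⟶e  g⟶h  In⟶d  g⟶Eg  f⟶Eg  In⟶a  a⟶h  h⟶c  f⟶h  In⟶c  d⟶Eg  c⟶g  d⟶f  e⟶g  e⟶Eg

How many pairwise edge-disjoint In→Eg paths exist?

5

Assign every edge capacity 1; by Menger, the answer equals the max flow.
Path In→Eg (+1); total 1.
Path In→a→Eg (+1); total 2.
Path In→c→Eg (+1); total 3.
Path In→d→Eg (+1); total 4.
Path In→e→Eg (+1); total 5.
No residual In→Eg path; max flow = 5.
Certifying cut of size 5: {In→Eg, In→a, In→c, In→d, In→e}.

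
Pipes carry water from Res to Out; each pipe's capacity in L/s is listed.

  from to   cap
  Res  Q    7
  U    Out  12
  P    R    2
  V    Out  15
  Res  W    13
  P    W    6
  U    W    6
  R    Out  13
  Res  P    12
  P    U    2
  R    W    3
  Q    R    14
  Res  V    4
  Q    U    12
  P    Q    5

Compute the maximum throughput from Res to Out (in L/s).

Augment Res→V→Out: bottleneck 4, flow now 4.
Augment Res→P→R→Out: bottleneck 2, flow now 6.
Augment Res→P→U→Out: bottleneck 2, flow now 8.
Augment Res→Q→R→Out: bottleneck 7, flow now 15.
Augment Res→P→Q→R→Out: bottleneck 4, flow now 19.
Augment Res→P→Q→U→Out: bottleneck 1, flow now 20.
No augmenting path remains; maximum flow = 20.
In the residual graph, reachable from Res: {Res, P, W}.
Min-cut edges: Res→Q (7), Res→V (4), P→Q (5), P→R (2), P→U (2); capacity 7 + 4 + 5 + 2 + 2 = 20.
This cut is saturated, so no flow can exceed 20.

20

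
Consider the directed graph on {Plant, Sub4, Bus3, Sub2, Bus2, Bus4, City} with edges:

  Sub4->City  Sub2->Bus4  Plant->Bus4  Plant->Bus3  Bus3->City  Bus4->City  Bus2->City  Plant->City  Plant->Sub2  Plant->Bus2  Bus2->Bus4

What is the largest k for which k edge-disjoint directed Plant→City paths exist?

4

Assign every edge capacity 1; by Menger, the answer equals the max flow.
Path Plant→City (+1); total 1.
Path Plant→Bus3→City (+1); total 2.
Path Plant→Bus2→City (+1); total 3.
Path Plant→Bus4→City (+1); total 4.
No residual Plant→City path; max flow = 4.
Certifying cut of size 4: {Bus4→City, Plant→Bus2, Plant→Bus3, Plant→City}.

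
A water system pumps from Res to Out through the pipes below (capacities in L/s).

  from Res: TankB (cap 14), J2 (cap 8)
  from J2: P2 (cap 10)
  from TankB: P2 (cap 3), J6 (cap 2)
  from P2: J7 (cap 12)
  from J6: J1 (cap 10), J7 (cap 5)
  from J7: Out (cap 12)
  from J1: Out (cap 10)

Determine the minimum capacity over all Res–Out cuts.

13

Augment Res→J2→P2→J7→Out: bottleneck 8, flow now 8.
Augment Res→TankB→P2→J7→Out: bottleneck 3, flow now 11.
Augment Res→TankB→J6→J7→Out: bottleneck 1, flow now 12.
Augment Res→TankB→J6→J1→Out: bottleneck 1, flow now 13.
No augmenting path remains; maximum flow = 13.
By max-flow min-cut, the minimum cut capacity equals the max flow.
In the residual graph, reachable from Res: {Res, TankB}.
Min-cut edges: Res→J2 (8), TankB→P2 (3), TankB→J6 (2); capacity 8 + 3 + 2 = 13.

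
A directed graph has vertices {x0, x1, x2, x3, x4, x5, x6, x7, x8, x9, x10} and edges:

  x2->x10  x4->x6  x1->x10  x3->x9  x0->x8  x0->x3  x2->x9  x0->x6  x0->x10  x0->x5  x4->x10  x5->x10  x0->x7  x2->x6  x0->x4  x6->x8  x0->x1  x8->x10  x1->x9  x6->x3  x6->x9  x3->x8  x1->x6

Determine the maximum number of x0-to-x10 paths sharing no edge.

Assign every edge capacity 1; by Menger, the answer equals the max flow.
Path x0→x10 (+1); total 1.
Path x0→x1→x10 (+1); total 2.
Path x0→x4→x10 (+1); total 3.
Path x0→x5→x10 (+1); total 4.
Path x0→x8→x10 (+1); total 5.
No residual x0→x10 path; max flow = 5.
Certifying cut of size 5: {x0→x1, x0→x10, x0→x4, x0→x5, x8→x10}.

5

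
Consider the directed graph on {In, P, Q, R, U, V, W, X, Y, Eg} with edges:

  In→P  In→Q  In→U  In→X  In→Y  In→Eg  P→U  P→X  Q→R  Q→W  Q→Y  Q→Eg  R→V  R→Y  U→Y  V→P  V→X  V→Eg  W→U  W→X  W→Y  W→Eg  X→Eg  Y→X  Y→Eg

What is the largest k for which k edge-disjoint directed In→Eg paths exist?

4

Assign every edge capacity 1; by Menger, the answer equals the max flow.
Path In→Eg (+1); total 1.
Path In→Q→Eg (+1); total 2.
Path In→X→Eg (+1); total 3.
Path In→Y→Eg (+1); total 4.
No residual In→Eg path; max flow = 4.
Certifying cut of size 4: {In→Eg, In→Q, X→Eg, Y→Eg}.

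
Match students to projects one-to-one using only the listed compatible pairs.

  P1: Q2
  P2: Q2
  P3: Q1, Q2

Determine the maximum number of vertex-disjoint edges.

Unit-capacity flow: source→left, listed edges, right→sink; max matching = max flow.
Augmenting path P1→Q2 (+1); matched 1.
Augmenting path P3→Q1 (+1); matched 2.
No augmenting path remains; maximum matching = 2.
König certificate: {P3, Q2} is a vertex cover of size 2 (every listed pair touches it), so no matching can be larger.

2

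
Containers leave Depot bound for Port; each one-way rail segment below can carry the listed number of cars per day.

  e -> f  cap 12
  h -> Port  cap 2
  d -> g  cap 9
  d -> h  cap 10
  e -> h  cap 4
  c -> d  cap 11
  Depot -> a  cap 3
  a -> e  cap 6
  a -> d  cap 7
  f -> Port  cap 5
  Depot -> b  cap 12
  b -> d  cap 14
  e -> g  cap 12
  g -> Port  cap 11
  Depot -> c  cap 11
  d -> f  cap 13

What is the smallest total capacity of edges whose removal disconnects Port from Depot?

18

Augment Depot→a→d→f→Port: bottleneck 3, flow now 3.
Augment Depot→b→d→f→Port: bottleneck 2, flow now 5.
Augment Depot→b→d→g→Port: bottleneck 9, flow now 14.
Augment Depot→b→d→h→Port: bottleneck 1, flow now 15.
Augment Depot→c→d→h→Port: bottleneck 1, flow now 16.
Augment Depot→c→d→a→e→g→Port: bottleneck 2, flow now 18. (uses reverse residual edge)
No augmenting path remains; maximum flow = 18.
By max-flow min-cut, the minimum cut capacity equals the max flow.
In the residual graph, reachable from Depot: {Depot, a, b, c, d, e, f, g, h}.
Min-cut edges: f→Port (5), g→Port (11), h→Port (2); capacity 5 + 11 + 2 = 18.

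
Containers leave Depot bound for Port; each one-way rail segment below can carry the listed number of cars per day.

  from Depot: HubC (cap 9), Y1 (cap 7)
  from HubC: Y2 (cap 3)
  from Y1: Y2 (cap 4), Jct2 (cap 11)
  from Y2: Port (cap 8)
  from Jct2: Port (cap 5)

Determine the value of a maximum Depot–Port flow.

10

Augment Depot→HubC→Y2→Port: bottleneck 3, flow now 3.
Augment Depot→Y1→Y2→Port: bottleneck 4, flow now 7.
Augment Depot→Y1→Jct2→Port: bottleneck 3, flow now 10.
No augmenting path remains; maximum flow = 10.
In the residual graph, reachable from Depot: {Depot, HubC}.
Min-cut edges: Depot→Y1 (7), HubC→Y2 (3); capacity 7 + 3 = 10.
This cut is saturated, so no flow can exceed 10.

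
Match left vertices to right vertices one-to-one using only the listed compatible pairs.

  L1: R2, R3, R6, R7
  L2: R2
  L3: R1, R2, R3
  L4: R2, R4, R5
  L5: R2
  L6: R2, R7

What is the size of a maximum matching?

Unit-capacity flow: source→left, listed edges, right→sink; max matching = max flow.
Augmenting path L1→R2 (+1); matched 1.
Augmenting path L3→R1 (+1); matched 2.
Augmenting path L4→R4 (+1); matched 3.
Augmenting path L6→R7 (+1); matched 4.
Augmenting path L2→R2→L1→R3 (+1); matched 5.
No augmenting path remains; maximum matching = 5.
König certificate: {L1, L3, L4, L6, R2} is a vertex cover of size 5 (every listed pair touches it), so no matching can be larger.

5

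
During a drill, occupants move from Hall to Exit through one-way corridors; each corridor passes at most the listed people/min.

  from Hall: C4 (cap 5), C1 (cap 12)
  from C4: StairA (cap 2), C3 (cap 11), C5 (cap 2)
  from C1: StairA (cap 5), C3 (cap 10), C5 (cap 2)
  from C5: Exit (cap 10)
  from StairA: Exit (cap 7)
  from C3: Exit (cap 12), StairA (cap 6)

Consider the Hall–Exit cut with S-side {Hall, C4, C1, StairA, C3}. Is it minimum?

Given cut capacity: 2 + 2 + 7 + 12 = 23.
Augment Hall→C4→C5→Exit: bottleneck 2, flow now 2.
Augment Hall→C4→StairA→Exit: bottleneck 2, flow now 4.
Augment Hall→C4→C3→Exit: bottleneck 1, flow now 5.
Augment Hall→C1→C5→Exit: bottleneck 2, flow now 7.
Augment Hall→C1→StairA→Exit: bottleneck 5, flow now 12.
Augment Hall→C1→C3→Exit: bottleneck 5, flow now 17.
No augmenting path remains; maximum flow = 17.
In the residual graph, reachable from Hall: {Hall}.
Min-cut edges: Hall→C4 (5), Hall→C1 (12); capacity 5 + 12 = 17.
Cut capacity 23 exceeds the max flow 17, so it is not minimum.

No — its capacity is 23, but the minimum cut has capacity 17.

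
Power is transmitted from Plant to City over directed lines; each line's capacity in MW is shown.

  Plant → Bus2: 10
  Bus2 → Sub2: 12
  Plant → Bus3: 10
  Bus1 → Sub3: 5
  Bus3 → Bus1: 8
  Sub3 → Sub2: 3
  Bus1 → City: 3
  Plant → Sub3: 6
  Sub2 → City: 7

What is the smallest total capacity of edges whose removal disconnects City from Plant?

Augment Plant→Sub3→Sub2→City: bottleneck 3, flow now 3.
Augment Plant→Bus2→Sub2→City: bottleneck 4, flow now 7.
Augment Plant→Bus3→Bus1→City: bottleneck 3, flow now 10.
No augmenting path remains; maximum flow = 10.
By max-flow min-cut, the minimum cut capacity equals the max flow.
In the residual graph, reachable from Plant: {Plant, Sub3, Bus2, Bus3, Bus1, Sub2}.
Min-cut edges: Bus1→City (3), Sub2→City (7); capacity 3 + 7 = 10.

10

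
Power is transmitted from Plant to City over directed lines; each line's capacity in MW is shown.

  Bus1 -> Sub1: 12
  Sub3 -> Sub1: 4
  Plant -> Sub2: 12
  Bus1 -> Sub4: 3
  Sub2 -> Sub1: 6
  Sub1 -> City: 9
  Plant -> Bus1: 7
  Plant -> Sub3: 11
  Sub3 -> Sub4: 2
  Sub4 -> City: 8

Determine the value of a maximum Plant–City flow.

14

Augment Plant→Sub3→Sub4→City: bottleneck 2, flow now 2.
Augment Plant→Sub3→Sub1→City: bottleneck 4, flow now 6.
Augment Plant→Bus1→Sub4→City: bottleneck 3, flow now 9.
Augment Plant→Bus1→Sub1→City: bottleneck 4, flow now 13.
Augment Plant→Sub2→Sub1→City: bottleneck 1, flow now 14.
No augmenting path remains; maximum flow = 14.
In the residual graph, reachable from Plant: {Plant, Sub3, Bus1, Sub2, Sub1}.
Min-cut edges: Sub3→Sub4 (2), Bus1→Sub4 (3), Sub1→City (9); capacity 2 + 3 + 9 = 14.
This cut is saturated, so no flow can exceed 14.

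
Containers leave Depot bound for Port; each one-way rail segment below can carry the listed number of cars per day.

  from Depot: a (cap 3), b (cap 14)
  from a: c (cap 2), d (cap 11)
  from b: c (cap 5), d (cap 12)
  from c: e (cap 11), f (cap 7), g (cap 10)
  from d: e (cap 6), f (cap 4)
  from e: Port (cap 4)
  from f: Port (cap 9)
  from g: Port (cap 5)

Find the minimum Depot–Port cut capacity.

15

Augment Depot→a→c→e→Port: bottleneck 2, flow now 2.
Augment Depot→a→d→e→Port: bottleneck 1, flow now 3.
Augment Depot→b→c→e→Port: bottleneck 1, flow now 4.
Augment Depot→b→c→f→Port: bottleneck 4, flow now 8.
Augment Depot→b→d→f→Port: bottleneck 4, flow now 12.
Augment Depot→b→d→e→c→f→Port: bottleneck 1, flow now 13. (uses reverse residual edge)
Augment Depot→b→d→e→c→g→Port: bottleneck 2, flow now 15. (uses reverse residual edge)
No augmenting path remains; maximum flow = 15.
By max-flow min-cut, the minimum cut capacity equals the max flow.
In the residual graph, reachable from Depot: {Depot, a, b, d, e}.
Min-cut edges: a→c (2), b→c (5), d→f (4), e→Port (4); capacity 2 + 5 + 4 + 4 = 15.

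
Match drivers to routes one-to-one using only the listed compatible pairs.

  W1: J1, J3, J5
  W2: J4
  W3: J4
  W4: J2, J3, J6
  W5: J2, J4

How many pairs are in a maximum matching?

Unit-capacity flow: source→left, listed edges, right→sink; max matching = max flow.
Augmenting path W1→J1 (+1); matched 1.
Augmenting path W2→J4 (+1); matched 2.
Augmenting path W4→J2 (+1); matched 3.
Augmenting path W5→J2→W4→J3 (+1); matched 4.
No augmenting path remains; maximum matching = 4.
König certificate: {W1, W4, W5, J4} is a vertex cover of size 4 (every listed pair touches it), so no matching can be larger.

4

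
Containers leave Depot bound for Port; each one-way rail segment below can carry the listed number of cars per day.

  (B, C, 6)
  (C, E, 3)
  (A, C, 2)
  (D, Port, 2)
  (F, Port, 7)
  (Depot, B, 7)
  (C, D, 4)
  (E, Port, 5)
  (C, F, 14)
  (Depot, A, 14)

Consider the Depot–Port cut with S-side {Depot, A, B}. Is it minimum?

Given cut capacity: 2 + 6 = 8.
Augment Depot→A→C→D→Port: bottleneck 2, flow now 2.
Augment Depot→B→C→E→Port: bottleneck 3, flow now 5.
Augment Depot→B→C→F→Port: bottleneck 3, flow now 8.
No augmenting path remains; maximum flow = 8.
Cut capacity 8 equals the max flow, so it is a minimum cut.

Yes — it is a minimum cut (capacity 8).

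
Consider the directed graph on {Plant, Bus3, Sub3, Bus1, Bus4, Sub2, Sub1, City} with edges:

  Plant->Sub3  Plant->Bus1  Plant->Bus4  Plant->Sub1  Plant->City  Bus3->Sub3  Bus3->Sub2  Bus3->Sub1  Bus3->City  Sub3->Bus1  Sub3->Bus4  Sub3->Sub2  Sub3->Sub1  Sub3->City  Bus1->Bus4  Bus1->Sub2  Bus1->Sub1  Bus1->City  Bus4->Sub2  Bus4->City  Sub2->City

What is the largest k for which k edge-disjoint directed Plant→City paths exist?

Assign every edge capacity 1; by Menger, the answer equals the max flow.
Path Plant→City (+1); total 1.
Path Plant→Sub3→City (+1); total 2.
Path Plant→Bus1→City (+1); total 3.
Path Plant→Bus4→City (+1); total 4.
No residual Plant→City path; max flow = 4.
Certifying cut of size 4: {Plant→Bus1, Plant→Bus4, Plant→City, Plant→Sub3}.

4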